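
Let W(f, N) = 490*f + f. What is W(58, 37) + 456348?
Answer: 484826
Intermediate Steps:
W(f, N) = 491*f
W(58, 37) + 456348 = 491*58 + 456348 = 28478 + 456348 = 484826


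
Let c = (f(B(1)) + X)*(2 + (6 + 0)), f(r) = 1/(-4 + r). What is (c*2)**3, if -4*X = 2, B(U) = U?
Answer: -64000/27 ≈ -2370.4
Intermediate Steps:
X = -1/2 (X = -1/4*2 = -1/2 ≈ -0.50000)
c = -20/3 (c = (1/(-4 + 1) - 1/2)*(2 + (6 + 0)) = (1/(-3) - 1/2)*(2 + 6) = (-1/3 - 1/2)*8 = -5/6*8 = -20/3 ≈ -6.6667)
(c*2)**3 = (-20/3*2)**3 = (-40/3)**3 = -64000/27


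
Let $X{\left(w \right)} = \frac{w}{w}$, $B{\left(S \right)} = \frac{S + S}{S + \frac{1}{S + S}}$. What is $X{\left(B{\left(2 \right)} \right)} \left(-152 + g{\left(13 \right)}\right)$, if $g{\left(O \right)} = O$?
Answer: $-139$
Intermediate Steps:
$B{\left(S \right)} = \frac{2 S}{S + \frac{1}{2 S}}$
$X{\left(w \right)} = 1$
$X{\left(B{\left(2 \right)} \right)} \left(-152 + g{\left(13 \right)}\right) = 1 \left(-152 + 13\right) = 1 \left(-139\right) = -139$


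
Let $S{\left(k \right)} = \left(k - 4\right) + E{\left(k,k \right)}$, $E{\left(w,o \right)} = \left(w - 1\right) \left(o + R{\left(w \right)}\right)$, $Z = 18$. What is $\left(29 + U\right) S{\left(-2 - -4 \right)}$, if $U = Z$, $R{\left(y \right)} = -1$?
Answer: $-47$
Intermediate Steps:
$U = 18$
$E{\left(w,o \right)} = \left(-1 + o\right) \left(-1 + w\right)$ ($E{\left(w,o \right)} = \left(w - 1\right) \left(o - 1\right) = \left(-1 + w\right) \left(-1 + o\right) = \left(-1 + o\right) \left(-1 + w\right)$)
$S{\left(k \right)} = -3 + k^{2} - k$ ($S{\left(k \right)} = \left(k - 4\right) + \left(1 - k - k + k k\right) = \left(-4 + k\right) + \left(1 - k - k + k^{2}\right) = \left(-4 + k\right) + \left(1 + k^{2} - 2 k\right) = -3 + k^{2} - k$)
$\left(29 + U\right) S{\left(-2 - -4 \right)} = \left(29 + 18\right) \left(-3 + \left(-2 - -4\right)^{2} - \left(-2 - -4\right)\right) = 47 \left(-3 + \left(-2 + 4\right)^{2} - \left(-2 + 4\right)\right) = 47 \left(-3 + 2^{2} - 2\right) = 47 \left(-3 + 4 - 2\right) = 47 \left(-1\right) = -47$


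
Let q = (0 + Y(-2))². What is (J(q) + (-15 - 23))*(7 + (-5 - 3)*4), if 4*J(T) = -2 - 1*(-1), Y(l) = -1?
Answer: 3825/4 ≈ 956.25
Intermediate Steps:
q = 1 (q = (0 - 1)² = (-1)² = 1)
J(T) = -¼ (J(T) = (-2 - 1*(-1))/4 = (-2 + 1)/4 = (¼)*(-1) = -¼)
(J(q) + (-15 - 23))*(7 + (-5 - 3)*4) = (-¼ + (-15 - 23))*(7 + (-5 - 3)*4) = (-¼ - 38)*(7 - 8*4) = -153*(7 - 32)/4 = -153/4*(-25) = 3825/4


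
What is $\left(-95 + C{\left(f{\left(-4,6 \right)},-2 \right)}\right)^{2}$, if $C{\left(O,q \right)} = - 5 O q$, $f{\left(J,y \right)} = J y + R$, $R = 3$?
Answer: $93025$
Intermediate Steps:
$f{\left(J,y \right)} = 3 + J y$ ($f{\left(J,y \right)} = J y + 3 = 3 + J y$)
$C{\left(O,q \right)} = - 5 O q$
$\left(-95 + C{\left(f{\left(-4,6 \right)},-2 \right)}\right)^{2} = \left(-95 - 5 \left(3 - 24\right) \left(-2\right)\right)^{2} = \left(-95 - \left(-105\right) \left(-2\right)\right)^{2} = \left(-95 - 210\right)^{2} = \left(-305\right)^{2} = 93025$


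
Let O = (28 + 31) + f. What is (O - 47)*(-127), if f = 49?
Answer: -7747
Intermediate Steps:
O = 108 (O = (28 + 31) + 49 = 59 + 49 = 108)
(O - 47)*(-127) = (108 - 47)*(-127) = 61*(-127) = -7747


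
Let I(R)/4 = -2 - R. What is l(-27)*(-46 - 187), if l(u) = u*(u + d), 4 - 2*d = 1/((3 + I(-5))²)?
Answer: -7864449/50 ≈ -1.5729e+5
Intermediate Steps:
I(R) = -8 - 4*R (I(R) = 4*(-2 - R) = -8 - 4*R)
d = 899/450 (d = 2 - 1/(2*(3 + (-8 - 4*(-5)))²) = 2 - 1/(2*(3 + (-8 + 20))²) = 2 - 1/(2*(3 + 12)²) = 2 - 1/(2*(15²)) = 2 - ½/225 = 2 - ½*1/225 = 2 - 1/450 = 899/450 ≈ 1.9978)
l(u) = u*(899/450 + u) (l(u) = u*(u + 899/450) = u*(899/450 + u))
l(-27)*(-46 - 187) = ((1/450)*(-27)*(899 + 450*(-27)))*(-46 - 187) = ((1/450)*(-27)*(899 - 12150))*(-233) = ((1/450)*(-27)*(-11251))*(-233) = (33753/50)*(-233) = -7864449/50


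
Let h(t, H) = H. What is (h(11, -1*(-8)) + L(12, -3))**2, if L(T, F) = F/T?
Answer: 961/16 ≈ 60.063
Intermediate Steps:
(h(11, -1*(-8)) + L(12, -3))**2 = (-1*(-8) - 3/12)**2 = (8 - 3*1/12)**2 = (8 - 1/4)**2 = (31/4)**2 = 961/16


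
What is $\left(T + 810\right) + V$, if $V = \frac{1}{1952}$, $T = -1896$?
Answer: $- \frac{2119871}{1952} \approx -1086.0$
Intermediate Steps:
$V = \frac{1}{1952} \approx 0.0005123$
$\left(T + 810\right) + V = \left(-1896 + 810\right) + \frac{1}{1952} = -1086 + \frac{1}{1952} = - \frac{2119871}{1952}$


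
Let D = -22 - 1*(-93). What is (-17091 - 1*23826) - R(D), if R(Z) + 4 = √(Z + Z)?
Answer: -40913 - √142 ≈ -40925.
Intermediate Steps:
D = 71 (D = -22 + 93 = 71)
R(Z) = -4 + √2*√Z (R(Z) = -4 + √(Z + Z) = -4 + √(2*Z) = -4 + √2*√Z)
(-17091 - 1*23826) - R(D) = (-17091 - 1*23826) - (-4 + √2*√71) = (-17091 - 23826) - (-4 + √142) = -40917 + (4 - √142) = -40913 - √142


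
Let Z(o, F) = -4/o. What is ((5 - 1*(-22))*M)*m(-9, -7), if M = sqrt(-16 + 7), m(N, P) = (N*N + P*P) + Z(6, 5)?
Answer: 10476*I ≈ 10476.0*I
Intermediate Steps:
m(N, P) = -2/3 + N**2 + P**2 (m(N, P) = (N*N + P*P) - 4/6 = (N**2 + P**2) - 4*1/6 = (N**2 + P**2) - 2/3 = -2/3 + N**2 + P**2)
M = 3*I (M = sqrt(-9) = 3*I ≈ 3.0*I)
((5 - 1*(-22))*M)*m(-9, -7) = ((5 - 1*(-22))*(3*I))*(-2/3 + (-9)**2 + (-7)**2) = ((5 + 22)*(3*I))*(-2/3 + 81 + 49) = (27*(3*I))*(388/3) = (81*I)*(388/3) = 10476*I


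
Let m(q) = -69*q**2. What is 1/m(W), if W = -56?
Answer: -1/216384 ≈ -4.6214e-6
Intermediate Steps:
1/m(W) = 1/(-69*(-56)**2) = 1/(-69*3136) = 1/(-216384) = -1/216384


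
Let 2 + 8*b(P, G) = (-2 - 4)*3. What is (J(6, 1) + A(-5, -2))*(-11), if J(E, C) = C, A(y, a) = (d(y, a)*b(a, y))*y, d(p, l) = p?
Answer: 1353/2 ≈ 676.50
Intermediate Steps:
b(P, G) = -5/2 (b(P, G) = -1/4 + ((-2 - 4)*3)/8 = -1/4 + (-6*3)/8 = -1/4 + (1/8)*(-18) = -1/4 - 9/4 = -5/2)
A(y, a) = -5*y**2/2 (A(y, a) = (y*(-5/2))*y = (-5*y/2)*y = -5*y**2/2)
(J(6, 1) + A(-5, -2))*(-11) = (1 - 5/2*(-5)**2)*(-11) = (1 - 5/2*25)*(-11) = (1 - 125/2)*(-11) = -123/2*(-11) = 1353/2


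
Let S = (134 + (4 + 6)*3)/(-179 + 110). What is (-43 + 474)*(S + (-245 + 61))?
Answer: -5542660/69 ≈ -80328.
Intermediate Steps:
S = -164/69 (S = (134 + 10*3)/(-69) = (134 + 30)*(-1/69) = 164*(-1/69) = -164/69 ≈ -2.3768)
(-43 + 474)*(S + (-245 + 61)) = (-43 + 474)*(-164/69 + (-245 + 61)) = 431*(-164/69 - 184) = 431*(-12860/69) = -5542660/69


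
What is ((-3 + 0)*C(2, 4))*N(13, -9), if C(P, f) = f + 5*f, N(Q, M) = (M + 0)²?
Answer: -5832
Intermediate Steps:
N(Q, M) = M²
C(P, f) = 6*f
((-3 + 0)*C(2, 4))*N(13, -9) = ((-3 + 0)*(6*4))*(-9)² = -3*24*81 = -72*81 = -5832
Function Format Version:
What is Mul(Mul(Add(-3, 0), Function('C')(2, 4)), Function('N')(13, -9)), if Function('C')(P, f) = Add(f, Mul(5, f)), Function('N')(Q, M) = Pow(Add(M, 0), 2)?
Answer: -5832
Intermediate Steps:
Function('N')(Q, M) = Pow(M, 2)
Function('C')(P, f) = Mul(6, f)
Mul(Mul(Add(-3, 0), Function('C')(2, 4)), Function('N')(13, -9)) = Mul(Mul(Add(-3, 0), Mul(6, 4)), Pow(-9, 2)) = Mul(Mul(-3, 24), 81) = Mul(-72, 81) = -5832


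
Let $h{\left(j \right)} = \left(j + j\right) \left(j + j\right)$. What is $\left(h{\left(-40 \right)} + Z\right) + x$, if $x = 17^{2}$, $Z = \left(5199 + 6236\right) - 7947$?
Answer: $10177$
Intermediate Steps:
$Z = 3488$ ($Z = 11435 - 7947 = 3488$)
$h{\left(j \right)} = 4 j^{2}$ ($h{\left(j \right)} = 2 j 2 j = 4 j^{2}$)
$x = 289$
$\left(h{\left(-40 \right)} + Z\right) + x = \left(4 \left(-40\right)^{2} + 3488\right) + 289 = \left(4 \cdot 1600 + 3488\right) + 289 = \left(6400 + 3488\right) + 289 = 9888 + 289 = 10177$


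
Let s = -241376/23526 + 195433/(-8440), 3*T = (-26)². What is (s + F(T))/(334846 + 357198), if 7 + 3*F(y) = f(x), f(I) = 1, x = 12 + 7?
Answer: -3516044539/68705934547680 ≈ -5.1175e-5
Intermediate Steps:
T = 676/3 (T = (⅓)*(-26)² = (⅓)*676 = 676/3 ≈ 225.33)
s = -3317485099/99279720 (s = -241376*1/23526 + 195433*(-1/8440) = -120688/11763 - 195433/8440 = -3317485099/99279720 ≈ -33.416)
x = 19
F(y) = -2 (F(y) = -7/3 + (⅓)*1 = -7/3 + ⅓ = -2)
(s + F(T))/(334846 + 357198) = (-3317485099/99279720 - 2)/(334846 + 357198) = -3516044539/99279720/692044 = -3516044539/99279720*1/692044 = -3516044539/68705934547680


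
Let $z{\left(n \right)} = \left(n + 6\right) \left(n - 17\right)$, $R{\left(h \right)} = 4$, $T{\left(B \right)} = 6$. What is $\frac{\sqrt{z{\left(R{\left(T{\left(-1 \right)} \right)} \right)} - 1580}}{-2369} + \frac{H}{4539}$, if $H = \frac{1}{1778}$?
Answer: $\frac{1}{8070342} - \frac{3 i \sqrt{190}}{2369} \approx 1.2391 \cdot 10^{-7} - 0.017456 i$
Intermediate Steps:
$H = \frac{1}{1778} \approx 0.00056243$
$z{\left(n \right)} = \left(-17 + n\right) \left(6 + n\right)$ ($z{\left(n \right)} = \left(6 + n\right) \left(-17 + n\right) = \left(-17 + n\right) \left(6 + n\right)$)
$\frac{\sqrt{z{\left(R{\left(T{\left(-1 \right)} \right)} \right)} - 1580}}{-2369} + \frac{H}{4539} = \frac{\sqrt{\left(-102 + 4^{2} - 44\right) - 1580}}{-2369} + \frac{1}{1778 \cdot 4539} = \sqrt{\left(-102 + 16 - 44\right) - 1580} \left(- \frac{1}{2369}\right) + \frac{1}{1778} \cdot \frac{1}{4539} = \sqrt{-130 - 1580} \left(- \frac{1}{2369}\right) + \frac{1}{8070342} = \sqrt{-1710} \left(- \frac{1}{2369}\right) + \frac{1}{8070342} = 3 i \sqrt{190} \left(- \frac{1}{2369}\right) + \frac{1}{8070342} = - \frac{3 i \sqrt{190}}{2369} + \frac{1}{8070342} = \frac{1}{8070342} - \frac{3 i \sqrt{190}}{2369}$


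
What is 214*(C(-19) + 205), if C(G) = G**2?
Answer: 121124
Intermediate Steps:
214*(C(-19) + 205) = 214*((-19)**2 + 205) = 214*(361 + 205) = 214*566 = 121124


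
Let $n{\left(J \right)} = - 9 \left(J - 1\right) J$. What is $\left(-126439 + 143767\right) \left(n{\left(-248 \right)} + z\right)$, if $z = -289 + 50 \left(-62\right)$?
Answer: $-9689072496$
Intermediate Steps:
$n{\left(J \right)} = J \left(9 - 9 J\right)$ ($n{\left(J \right)} = - 9 \left(-1 + J\right) J = \left(9 - 9 J\right) J = J \left(9 - 9 J\right)$)
$z = -3389$ ($z = -289 - 3100 = -3389$)
$\left(-126439 + 143767\right) \left(n{\left(-248 \right)} + z\right) = \left(-126439 + 143767\right) \left(9 \left(-248\right) \left(1 - -248\right) - 3389\right) = 17328 \left(9 \left(-248\right) \left(1 + 248\right) - 3389\right) = 17328 \left(9 \left(-248\right) 249 - 3389\right) = 17328 \left(-555768 - 3389\right) = 17328 \left(-559157\right) = -9689072496$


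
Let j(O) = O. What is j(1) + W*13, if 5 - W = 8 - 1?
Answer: -25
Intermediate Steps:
W = -2 (W = 5 - (8 - 1) = 5 - 1*7 = 5 - 7 = -2)
j(1) + W*13 = 1 - 2*13 = 1 - 26 = -25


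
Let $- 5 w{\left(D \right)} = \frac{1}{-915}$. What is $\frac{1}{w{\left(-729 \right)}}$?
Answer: $4575$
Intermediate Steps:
$w{\left(D \right)} = \frac{1}{4575}$ ($w{\left(D \right)} = - \frac{1}{5 \left(-915\right)} = \left(- \frac{1}{5}\right) \left(- \frac{1}{915}\right) = \frac{1}{4575}$)
$\frac{1}{w{\left(-729 \right)}} = \frac{1}{\frac{1}{4575}} = 4575$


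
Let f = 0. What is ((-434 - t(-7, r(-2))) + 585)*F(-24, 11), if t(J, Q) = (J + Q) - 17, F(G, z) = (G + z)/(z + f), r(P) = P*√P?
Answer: -2275/11 - 26*I*√2/11 ≈ -206.82 - 3.3427*I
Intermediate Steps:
r(P) = P^(3/2)
F(G, z) = (G + z)/z (F(G, z) = (G + z)/(z + 0) = (G + z)/z)
t(J, Q) = -17 + J + Q
((-434 - t(-7, r(-2))) + 585)*F(-24, 11) = ((-434 - (-17 - 7 + (-2)^(3/2))) + 585)*((-24 + 11)/11) = ((-434 - (-17 - 7 - 2*I*√2)) + 585)*((1/11)*(-13)) = ((-434 - (-24 - 2*I*√2)) + 585)*(-13/11) = ((-434 + (24 + 2*I*√2)) + 585)*(-13/11) = ((-410 + 2*I*√2) + 585)*(-13/11) = (175 + 2*I*√2)*(-13/11) = -2275/11 - 26*I*√2/11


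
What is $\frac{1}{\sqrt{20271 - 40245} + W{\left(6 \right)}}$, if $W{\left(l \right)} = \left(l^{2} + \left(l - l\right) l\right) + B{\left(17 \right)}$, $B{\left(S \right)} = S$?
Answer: $\frac{53}{22783} - \frac{i \sqrt{19974}}{22783} \approx 0.0023263 - 0.0062033 i$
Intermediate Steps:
$W{\left(l \right)} = 17 + l^{2}$ ($W{\left(l \right)} = \left(l^{2} + \left(l - l\right) l\right) + 17 = \left(l^{2} + 0 l\right) + 17 = \left(l^{2} + 0\right) + 17 = l^{2} + 17 = 17 + l^{2}$)
$\frac{1}{\sqrt{20271 - 40245} + W{\left(6 \right)}} = \frac{1}{\sqrt{20271 - 40245} + \left(17 + 6^{2}\right)} = \frac{1}{\sqrt{-19974} + \left(17 + 36\right)} = \frac{1}{i \sqrt{19974} + 53} = \frac{1}{53 + i \sqrt{19974}}$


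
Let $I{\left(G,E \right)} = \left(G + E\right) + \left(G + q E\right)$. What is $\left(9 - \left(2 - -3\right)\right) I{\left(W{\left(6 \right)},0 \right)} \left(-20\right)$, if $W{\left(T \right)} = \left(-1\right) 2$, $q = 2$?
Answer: $320$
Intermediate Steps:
$W{\left(T \right)} = -2$
$I{\left(G,E \right)} = 2 G + 3 E$ ($I{\left(G,E \right)} = \left(G + E\right) + \left(G + 2 E\right) = \left(E + G\right) + \left(G + 2 E\right) = 2 G + 3 E$)
$\left(9 - \left(2 - -3\right)\right) I{\left(W{\left(6 \right)},0 \right)} \left(-20\right) = \left(9 - \left(2 - -3\right)\right) \left(2 \left(-2\right) + 3 \cdot 0\right) \left(-20\right) = \left(9 - \left(2 + 3\right)\right) \left(-4 + 0\right) \left(-20\right) = \left(9 - 5\right) \left(-4\right) \left(-20\right) = 4 \left(-4\right) \left(-20\right) = \left(-16\right) \left(-20\right) = 320$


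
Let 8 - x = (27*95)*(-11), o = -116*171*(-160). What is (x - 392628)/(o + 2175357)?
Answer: -364405/5349117 ≈ -0.068124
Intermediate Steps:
o = 3173760 (o = -19836*(-160) = 3173760)
x = 28223 (x = 8 - 27*95*(-11) = 8 - 2565*(-11) = 8 - 1*(-28215) = 8 + 28215 = 28223)
(x - 392628)/(o + 2175357) = (28223 - 392628)/(3173760 + 2175357) = -364405/5349117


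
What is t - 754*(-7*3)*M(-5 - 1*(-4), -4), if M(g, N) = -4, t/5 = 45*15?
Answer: -59961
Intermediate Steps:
t = 3375 (t = 5*(45*15) = 5*675 = 3375)
t - 754*(-7*3)*M(-5 - 1*(-4), -4) = 3375 - 754*(-7*3)*(-4) = 3375 - (-15834)*(-4) = 3375 - 754*84 = 3375 - 63336 = -59961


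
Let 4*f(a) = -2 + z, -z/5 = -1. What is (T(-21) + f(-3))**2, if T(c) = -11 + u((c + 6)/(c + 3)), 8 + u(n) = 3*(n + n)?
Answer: 2809/16 ≈ 175.56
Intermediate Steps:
z = 5 (z = -5*(-1) = 5)
u(n) = -8 + 6*n (u(n) = -8 + 3*(n + n) = -8 + 3*(2*n) = -8 + 6*n)
f(a) = 3/4 (f(a) = (-2 + 5)/4 = (1/4)*3 = 3/4)
T(c) = -19 + 6*(6 + c)/(3 + c) (T(c) = -11 + (-8 + 6*((c + 6)/(c + 3))) = -11 + (-8 + 6*((6 + c)/(3 + c))) = -11 + (-8 + 6*(6 + c)/(3 + c)) = -19 + 6*(6 + c)/(3 + c))
(T(-21) + f(-3))**2 = ((-21 - 13*(-21))/(3 - 21) + 3/4)**2 = ((-21 + 273)/(-18) + 3/4)**2 = (-1/18*252 + 3/4)**2 = (-14 + 3/4)**2 = (-53/4)**2 = 2809/16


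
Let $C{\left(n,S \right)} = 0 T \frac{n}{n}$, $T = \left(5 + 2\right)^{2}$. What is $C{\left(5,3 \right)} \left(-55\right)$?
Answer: $0$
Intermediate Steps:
$T = 49$ ($T = 7^{2} = 49$)
$C{\left(n,S \right)} = 0$ ($C{\left(n,S \right)} = 0 \cdot 49 \frac{n}{n} = 0 \cdot 1 = 0$)
$C{\left(5,3 \right)} \left(-55\right) = 0 \left(-55\right) = 0$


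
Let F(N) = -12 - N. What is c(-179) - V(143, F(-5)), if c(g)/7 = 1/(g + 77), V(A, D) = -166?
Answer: 16925/102 ≈ 165.93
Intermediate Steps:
c(g) = 7/(77 + g) (c(g) = 7/(g + 77) = 7/(77 + g))
c(-179) - V(143, F(-5)) = 7/(77 - 179) - 1*(-166) = 7/(-102) + 166 = 7*(-1/102) + 166 = -7/102 + 166 = 16925/102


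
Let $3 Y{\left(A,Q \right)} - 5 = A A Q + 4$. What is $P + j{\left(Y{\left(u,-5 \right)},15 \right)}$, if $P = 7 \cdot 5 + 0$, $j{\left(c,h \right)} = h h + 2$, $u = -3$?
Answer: $262$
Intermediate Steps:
$Y{\left(A,Q \right)} = 3 + \frac{Q A^{2}}{3}$ ($Y{\left(A,Q \right)} = \frac{5}{3} + \frac{A A Q + 4}{3} = \frac{5}{3} + \frac{A^{2} Q + 4}{3} = \frac{5}{3} + \frac{Q A^{2} + 4}{3} = \frac{5}{3} + \frac{4 + Q A^{2}}{3} = \frac{5}{3} + \left(\frac{4}{3} + \frac{Q A^{2}}{3}\right) = 3 + \frac{Q A^{2}}{3}$)
$j{\left(c,h \right)} = 2 + h^{2}$ ($j{\left(c,h \right)} = h^{2} + 2 = 2 + h^{2}$)
$P = 35$ ($P = 35 + 0 = 35$)
$P + j{\left(Y{\left(u,-5 \right)},15 \right)} = 35 + \left(2 + 15^{2}\right) = 35 + \left(2 + 225\right) = 35 + 227 = 262$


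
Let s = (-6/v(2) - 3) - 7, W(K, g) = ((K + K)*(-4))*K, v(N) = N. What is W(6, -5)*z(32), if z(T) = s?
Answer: 3744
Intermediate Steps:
W(K, g) = -8*K**2 (W(K, g) = ((2*K)*(-4))*K = (-8*K)*K = -8*K**2)
s = -13 (s = (-6/2 - 3) - 7 = (-6*1/2 - 3) - 7 = (-3 - 3) - 7 = -6 - 7 = -13)
z(T) = -13
W(6, -5)*z(32) = -8*6**2*(-13) = -8*36*(-13) = -288*(-13) = 3744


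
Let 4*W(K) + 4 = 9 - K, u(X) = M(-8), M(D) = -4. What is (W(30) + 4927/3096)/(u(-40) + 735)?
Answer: -14423/2263176 ≈ -0.0063729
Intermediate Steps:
u(X) = -4
W(K) = 5/4 - K/4 (W(K) = -1 + (9 - K)/4 = -1 + (9/4 - K/4) = 5/4 - K/4)
(W(30) + 4927/3096)/(u(-40) + 735) = ((5/4 - ¼*30) + 4927/3096)/(-4 + 735) = ((5/4 - 15/2) + 4927*(1/3096))/731 = (-25/4 + 4927/3096)*(1/731) = -14423/3096*1/731 = -14423/2263176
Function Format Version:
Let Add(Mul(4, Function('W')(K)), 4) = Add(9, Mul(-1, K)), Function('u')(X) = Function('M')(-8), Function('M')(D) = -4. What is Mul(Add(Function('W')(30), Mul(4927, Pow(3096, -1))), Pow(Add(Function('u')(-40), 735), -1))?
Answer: Rational(-14423, 2263176) ≈ -0.0063729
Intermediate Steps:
Function('u')(X) = -4
Function('W')(K) = Add(Rational(5, 4), Mul(Rational(-1, 4), K)) (Function('W')(K) = Add(-1, Mul(Rational(1, 4), Add(9, Mul(-1, K)))) = Add(-1, Add(Rational(9, 4), Mul(Rational(-1, 4), K))) = Add(Rational(5, 4), Mul(Rational(-1, 4), K)))
Mul(Add(Function('W')(30), Mul(4927, Pow(3096, -1))), Pow(Add(Function('u')(-40), 735), -1)) = Mul(Add(Add(Rational(5, 4), Mul(Rational(-1, 4), 30)), Mul(4927, Pow(3096, -1))), Pow(Add(-4, 735), -1)) = Mul(Add(Add(Rational(5, 4), Rational(-15, 2)), Mul(4927, Rational(1, 3096))), Pow(731, -1)) = Mul(Add(Rational(-25, 4), Rational(4927, 3096)), Rational(1, 731)) = Mul(Rational(-14423, 3096), Rational(1, 731)) = Rational(-14423, 2263176)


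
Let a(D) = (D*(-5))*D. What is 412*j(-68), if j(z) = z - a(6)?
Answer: 46144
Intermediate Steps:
a(D) = -5*D² (a(D) = (-5*D)*D = -5*D²)
j(z) = 180 + z (j(z) = z - (-5)*6² = z - (-5)*36 = z - 1*(-180) = z + 180 = 180 + z)
412*j(-68) = 412*(180 - 68) = 412*112 = 46144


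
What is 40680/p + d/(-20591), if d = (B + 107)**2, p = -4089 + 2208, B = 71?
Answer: -99693276/4303519 ≈ -23.166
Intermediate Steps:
p = -1881
d = 31684 (d = (71 + 107)**2 = 178**2 = 31684)
40680/p + d/(-20591) = 40680/(-1881) + 31684/(-20591) = 40680*(-1/1881) + 31684*(-1/20591) = -4520/209 - 31684/20591 = -99693276/4303519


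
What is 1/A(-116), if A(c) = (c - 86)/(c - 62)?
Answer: 89/101 ≈ 0.88119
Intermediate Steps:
A(c) = (-86 + c)/(-62 + c)
1/A(-116) = 1/((-86 - 116)/(-62 - 116)) = 1/(-202/(-178)) = 1/(-1/178*(-202)) = 1/(101/89) = 89/101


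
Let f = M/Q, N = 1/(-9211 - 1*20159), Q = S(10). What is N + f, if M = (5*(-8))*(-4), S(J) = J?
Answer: 469919/29370 ≈ 16.000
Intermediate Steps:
Q = 10
M = 160 (M = -40*(-4) = 160)
N = -1/29370 (N = 1/(-9211 - 20159) = 1/(-29370) = -1/29370 ≈ -3.4048e-5)
f = 16 (f = 160/10 = 160*(1/10) = 16)
N + f = -1/29370 + 16 = 469919/29370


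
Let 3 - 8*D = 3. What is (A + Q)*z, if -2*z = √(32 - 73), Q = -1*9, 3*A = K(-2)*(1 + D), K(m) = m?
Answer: 29*I*√41/6 ≈ 30.948*I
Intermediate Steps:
D = 0 (D = 3/8 - ⅛*3 = 3/8 - 3/8 = 0)
A = -⅔ (A = (-2*(1 + 0))/3 = (-2*1)/3 = (⅓)*(-2) = -⅔ ≈ -0.66667)
Q = -9
z = -I*√41/2 (z = -√(32 - 73)/2 = -I*√41/2 ≈ -3.2016*I)
(A + Q)*z = (-⅔ - 9)*(-I*√41/2) = -(-29)*I*√41/6 = 29*I*√41/6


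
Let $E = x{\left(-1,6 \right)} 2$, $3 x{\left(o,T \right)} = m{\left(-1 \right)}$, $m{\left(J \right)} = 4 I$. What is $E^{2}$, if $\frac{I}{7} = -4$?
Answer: $\frac{50176}{9} \approx 5575.1$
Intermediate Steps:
$I = -28$ ($I = 7 \left(-4\right) = -28$)
$m{\left(J \right)} = -112$ ($m{\left(J \right)} = 4 \left(-28\right) = -112$)
$x{\left(o,T \right)} = - \frac{112}{3}$ ($x{\left(o,T \right)} = \frac{1}{3} \left(-112\right) = - \frac{112}{3}$)
$E = - \frac{224}{3}$ ($E = \left(- \frac{112}{3}\right) 2 = - \frac{224}{3} \approx -74.667$)
$E^{2} = \left(- \frac{224}{3}\right)^{2} = \frac{50176}{9}$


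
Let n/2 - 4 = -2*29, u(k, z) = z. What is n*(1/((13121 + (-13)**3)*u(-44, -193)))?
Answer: 27/527083 ≈ 5.1225e-5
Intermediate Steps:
n = -108 (n = 8 + 2*(-2*29) = 8 + 2*(-58) = 8 - 116 = -108)
n*(1/((13121 + (-13)**3)*u(-44, -193))) = -108/((13121 + (-13)**3)*(-193)) = -108*(-1)/((13121 - 2197)*193) = -108*(-1)/(10924*193) = -27*(-1)/(2731*193) = -108*(-1/2108332) = 27/527083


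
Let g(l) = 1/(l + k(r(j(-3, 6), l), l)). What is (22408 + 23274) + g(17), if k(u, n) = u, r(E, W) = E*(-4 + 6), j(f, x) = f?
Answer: 502503/11 ≈ 45682.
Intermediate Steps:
r(E, W) = 2*E (r(E, W) = E*2 = 2*E)
g(l) = 1/(-6 + l) (g(l) = 1/(l + 2*(-3)) = 1/(l - 6) = 1/(-6 + l))
(22408 + 23274) + g(17) = (22408 + 23274) + 1/(-6 + 17) = 45682 + 1/11 = 502503/11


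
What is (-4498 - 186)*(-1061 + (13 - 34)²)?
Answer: 2904080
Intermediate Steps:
(-4498 - 186)*(-1061 + (13 - 34)²) = -4684*(-1061 + (-21)²) = -4684*(-1061 + 441) = -4684*(-620) = 2904080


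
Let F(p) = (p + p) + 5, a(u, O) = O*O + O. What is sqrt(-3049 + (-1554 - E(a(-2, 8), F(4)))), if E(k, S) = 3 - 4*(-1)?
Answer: I*sqrt(4610) ≈ 67.897*I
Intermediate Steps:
a(u, O) = O + O**2 (a(u, O) = O**2 + O = O + O**2)
F(p) = 5 + 2*p (F(p) = 2*p + 5 = 5 + 2*p)
E(k, S) = 7 (E(k, S) = 3 + 4 = 7)
sqrt(-3049 + (-1554 - E(a(-2, 8), F(4)))) = sqrt(-3049 + (-1554 - 1*7)) = sqrt(-3049 + (-1554 - 7)) = sqrt(-3049 - 1561) = sqrt(-4610) = I*sqrt(4610)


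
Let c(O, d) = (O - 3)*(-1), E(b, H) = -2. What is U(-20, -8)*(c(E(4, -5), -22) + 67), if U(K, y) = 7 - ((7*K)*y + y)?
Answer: -79560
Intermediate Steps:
c(O, d) = 3 - O (c(O, d) = (-3 + O)*(-1) = 3 - O)
U(K, y) = 7 - y - 7*K*y (U(K, y) = 7 - (7*K*y + y) = 7 - (y + 7*K*y) = 7 + (-y - 7*K*y) = 7 - y - 7*K*y)
U(-20, -8)*(c(E(4, -5), -22) + 67) = (7 - 1*(-8) - 7*(-20)*(-8))*((3 - 1*(-2)) + 67) = (7 + 8 - 1120)*((3 + 2) + 67) = -1105*(5 + 67) = -1105*72 = -79560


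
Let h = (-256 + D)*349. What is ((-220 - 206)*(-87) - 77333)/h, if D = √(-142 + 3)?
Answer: 10309376/22920575 + 40271*I*√139/22920575 ≈ 0.44979 + 0.020714*I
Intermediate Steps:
D = I*√139 (D = √(-139) = I*√139 ≈ 11.79*I)
h = -89344 + 349*I*√139 (h = (-256 + I*√139)*349 = -89344 + 349*I*√139 ≈ -89344.0 + 4114.6*I)
((-220 - 206)*(-87) - 77333)/h = ((-220 - 206)*(-87) - 77333)/(-89344 + 349*I*√139) = (-426*(-87) - 77333)/(-89344 + 349*I*√139) = (37062 - 77333)/(-89344 + 349*I*√139) = -40271/(-89344 + 349*I*√139)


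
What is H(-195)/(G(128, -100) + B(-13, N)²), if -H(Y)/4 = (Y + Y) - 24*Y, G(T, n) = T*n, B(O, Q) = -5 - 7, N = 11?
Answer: 2145/1582 ≈ 1.3559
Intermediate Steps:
B(O, Q) = -12
H(Y) = 88*Y (H(Y) = -4*((Y + Y) - 24*Y) = -4*(2*Y - 24*Y) = -(-88)*Y = 88*Y)
H(-195)/(G(128, -100) + B(-13, N)²) = (88*(-195))/(128*(-100) + (-12)²) = -17160/(-12800 + 144) = -17160/(-12656) = -17160*(-1/12656) = 2145/1582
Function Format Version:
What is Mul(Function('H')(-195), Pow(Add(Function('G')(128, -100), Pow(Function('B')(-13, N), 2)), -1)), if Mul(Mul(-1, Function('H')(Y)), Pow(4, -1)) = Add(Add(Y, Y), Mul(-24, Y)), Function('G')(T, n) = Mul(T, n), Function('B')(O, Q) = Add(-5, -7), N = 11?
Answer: Rational(2145, 1582) ≈ 1.3559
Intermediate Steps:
Function('B')(O, Q) = -12
Function('H')(Y) = Mul(88, Y) (Function('H')(Y) = Mul(-4, Add(Add(Y, Y), Mul(-24, Y))) = Mul(-4, Add(Mul(2, Y), Mul(-24, Y))) = Mul(-4, Mul(-22, Y)) = Mul(88, Y))
Mul(Function('H')(-195), Pow(Add(Function('G')(128, -100), Pow(Function('B')(-13, N), 2)), -1)) = Mul(Mul(88, -195), Pow(Add(Mul(128, -100), Pow(-12, 2)), -1)) = Mul(-17160, Pow(Add(-12800, 144), -1)) = Mul(-17160, Pow(-12656, -1)) = Mul(-17160, Rational(-1, 12656)) = Rational(2145, 1582)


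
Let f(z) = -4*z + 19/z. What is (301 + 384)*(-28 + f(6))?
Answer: -200705/6 ≈ -33451.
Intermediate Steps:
(301 + 384)*(-28 + f(6)) = (301 + 384)*(-28 + (-4*6 + 19/6)) = 685*(-28 + (-24 + 19*(1/6))) = 685*(-28 + (-24 + 19/6)) = 685*(-28 - 125/6) = 685*(-293/6) = -200705/6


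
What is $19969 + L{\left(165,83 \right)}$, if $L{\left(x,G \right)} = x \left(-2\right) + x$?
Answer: $19804$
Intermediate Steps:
$L{\left(x,G \right)} = - x$ ($L{\left(x,G \right)} = - 2 x + x = - x$)
$19969 + L{\left(165,83 \right)} = 19969 - 165 = 19804$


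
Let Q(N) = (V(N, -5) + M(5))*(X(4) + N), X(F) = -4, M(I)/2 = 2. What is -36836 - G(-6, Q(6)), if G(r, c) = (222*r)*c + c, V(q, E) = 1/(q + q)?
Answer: -155797/6 ≈ -25966.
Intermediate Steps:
M(I) = 4 (M(I) = 2*2 = 4)
V(q, E) = 1/(2*q)
Q(N) = (-4 + N)*(4 + 1/(2*N)) (Q(N) = (1/(2*N) + 4)*(-4 + N) = (4 + 1/(2*N))*(-4 + N) = (-4 + N)*(4 + 1/(2*N)))
G(r, c) = c + 222*c*r (G(r, c) = 222*c*r + c = c + 222*c*r)
-36836 - G(-6, Q(6)) = -36836 - (-31/2 - 2/6 + 4*6)*(1 + 222*(-6)) = -36836 - (-31/2 - 2*⅙ + 24)*(1 - 1332) = -36836 - (-31/2 - ⅓ + 24)*(-1331) = -36836 - 49*(-1331)/6 = -36836 - 1*(-65219/6) = -36836 + 65219/6 = -155797/6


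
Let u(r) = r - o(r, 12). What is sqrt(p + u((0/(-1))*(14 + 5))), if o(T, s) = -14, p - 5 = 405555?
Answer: sqrt(405574) ≈ 636.85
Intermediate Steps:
p = 405560 (p = 5 + 405555 = 405560)
u(r) = 14 + r (u(r) = r - 1*(-14) = r + 14 = 14 + r)
sqrt(p + u((0/(-1))*(14 + 5))) = sqrt(405560 + (14 + (0/(-1))*(14 + 5))) = sqrt(405560 + (14 + (0*(-1))*19)) = sqrt(405560 + (14 + 0*19)) = sqrt(405560 + (14 + 0)) = sqrt(405560 + 14) = sqrt(405574)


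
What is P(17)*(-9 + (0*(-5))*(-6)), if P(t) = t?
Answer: -153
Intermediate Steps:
P(17)*(-9 + (0*(-5))*(-6)) = 17*(-9 + (0*(-5))*(-6)) = 17*(-9 + 0*(-6)) = 17*(-9 + 0) = 17*(-9) = -153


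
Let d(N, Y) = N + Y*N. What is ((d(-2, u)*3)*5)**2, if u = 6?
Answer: 44100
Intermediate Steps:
d(N, Y) = N + N*Y
((d(-2, u)*3)*5)**2 = ((-2*(1 + 6)*3)*5)**2 = ((-2*7*3)*5)**2 = (-14*3*5)**2 = (-42*5)**2 = (-210)**2 = 44100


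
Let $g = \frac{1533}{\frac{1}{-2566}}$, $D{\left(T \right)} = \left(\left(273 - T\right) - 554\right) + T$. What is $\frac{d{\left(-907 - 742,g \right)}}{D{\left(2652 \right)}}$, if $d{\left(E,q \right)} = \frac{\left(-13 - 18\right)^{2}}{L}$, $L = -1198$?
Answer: $\frac{961}{336638} \approx 0.0028547$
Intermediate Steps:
$D{\left(T \right)} = -281$ ($D{\left(T \right)} = \left(-281 - T\right) + T = -281$)
$g = -3933678$ ($g = \frac{1533}{- \frac{1}{2566}} = 1533 \left(-2566\right) = -3933678$)
$d{\left(E,q \right)} = - \frac{961}{1198}$ ($d{\left(E,q \right)} = \frac{\left(-13 - 18\right)^{2}}{-1198} = \left(-31\right)^{2} \left(- \frac{1}{1198}\right) = 961 \left(- \frac{1}{1198}\right) = - \frac{961}{1198}$)
$\frac{d{\left(-907 - 742,g \right)}}{D{\left(2652 \right)}} = - \frac{961}{1198 \left(-281\right)} = \left(- \frac{961}{1198}\right) \left(- \frac{1}{281}\right) = \frac{961}{336638}$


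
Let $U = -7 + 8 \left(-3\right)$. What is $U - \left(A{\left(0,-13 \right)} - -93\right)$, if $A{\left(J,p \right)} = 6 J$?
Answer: $-124$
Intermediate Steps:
$U = -31$ ($U = -7 - 24 = -31$)
$U - \left(A{\left(0,-13 \right)} - -93\right) = -31 - \left(6 \cdot 0 - -93\right) = -31 - \left(0 + 93\right) = -31 - 93 = -124$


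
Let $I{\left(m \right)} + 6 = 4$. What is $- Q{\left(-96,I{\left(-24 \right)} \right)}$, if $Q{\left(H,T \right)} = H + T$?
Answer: $98$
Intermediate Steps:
$I{\left(m \right)} = -2$ ($I{\left(m \right)} = -6 + 4 = -2$)
$- Q{\left(-96,I{\left(-24 \right)} \right)} = - (-96 - 2) = \left(-1\right) \left(-98\right) = 98$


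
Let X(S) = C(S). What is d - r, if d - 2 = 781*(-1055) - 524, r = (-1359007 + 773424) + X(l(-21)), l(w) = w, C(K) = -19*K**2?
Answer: -230515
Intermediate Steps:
X(S) = -19*S**2
r = -593962 (r = (-1359007 + 773424) - 19*(-21)**2 = -585583 - 19*441 = -585583 - 8379 = -593962)
d = -824477 (d = 2 + (781*(-1055) - 524) = 2 + (-823955 - 524) = 2 - 824479 = -824477)
d - r = -824477 - 1*(-593962) = -824477 + 593962 = -230515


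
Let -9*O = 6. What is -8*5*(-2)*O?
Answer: -160/3 ≈ -53.333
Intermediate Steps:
O = -⅔ (O = -⅑*6 = -⅔ ≈ -0.66667)
-8*5*(-2)*O = -8*5*(-2)*(-2)/3 = -(-80)*(-2)/3 = -8*20/3 = -160/3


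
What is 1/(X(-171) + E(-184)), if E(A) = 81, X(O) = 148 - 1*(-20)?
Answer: 1/249 ≈ 0.0040161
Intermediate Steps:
X(O) = 168 (X(O) = 148 + 20 = 168)
1/(X(-171) + E(-184)) = 1/(168 + 81) = 1/249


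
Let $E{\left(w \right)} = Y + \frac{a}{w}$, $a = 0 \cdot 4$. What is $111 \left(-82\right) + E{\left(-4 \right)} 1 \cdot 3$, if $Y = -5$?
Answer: $-9117$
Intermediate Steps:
$a = 0$
$E{\left(w \right)} = -5$ ($E{\left(w \right)} = -5 + \frac{0}{w} = -5 + 0 = -5$)
$111 \left(-82\right) + E{\left(-4 \right)} 1 \cdot 3 = 111 \left(-82\right) + \left(-5\right) 1 \cdot 3 = -9102 - 15 = -9117$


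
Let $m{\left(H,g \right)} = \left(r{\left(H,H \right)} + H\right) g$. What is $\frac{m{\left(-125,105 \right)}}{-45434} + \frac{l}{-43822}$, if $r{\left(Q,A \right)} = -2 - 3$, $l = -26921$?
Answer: $\frac{910649507}{995504374} \approx 0.91476$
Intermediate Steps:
$r{\left(Q,A \right)} = -5$
$m{\left(H,g \right)} = g \left(-5 + H\right)$ ($m{\left(H,g \right)} = \left(-5 + H\right) g = g \left(-5 + H\right)$)
$\frac{m{\left(-125,105 \right)}}{-45434} + \frac{l}{-43822} = \frac{105 \left(-5 - 125\right)}{-45434} - \frac{26921}{-43822} = 105 \left(-130\right) \left(- \frac{1}{45434}\right) - - \frac{26921}{43822} = \left(-13650\right) \left(- \frac{1}{45434}\right) + \frac{26921}{43822} = \frac{6825}{22717} + \frac{26921}{43822} = \frac{910649507}{995504374}$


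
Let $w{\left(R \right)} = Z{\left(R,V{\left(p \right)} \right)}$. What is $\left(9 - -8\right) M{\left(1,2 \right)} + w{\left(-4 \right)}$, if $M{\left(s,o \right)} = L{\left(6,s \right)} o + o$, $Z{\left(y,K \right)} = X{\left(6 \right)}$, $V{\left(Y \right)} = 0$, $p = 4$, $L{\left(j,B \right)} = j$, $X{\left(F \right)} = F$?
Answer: $244$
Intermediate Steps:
$Z{\left(y,K \right)} = 6$
$M{\left(s,o \right)} = 7 o$ ($M{\left(s,o \right)} = 6 o + o = 7 o$)
$w{\left(R \right)} = 6$
$\left(9 - -8\right) M{\left(1,2 \right)} + w{\left(-4 \right)} = \left(9 - -8\right) 7 \cdot 2 + 6 = \left(9 + 8\right) 14 + 6 = 17 \cdot 14 + 6 = 238 + 6 = 244$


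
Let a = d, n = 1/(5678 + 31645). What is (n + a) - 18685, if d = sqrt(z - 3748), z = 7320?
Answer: -697380254/37323 + 2*sqrt(893) ≈ -18625.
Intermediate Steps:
n = 1/37323 ≈ 2.6793e-5
d = 2*sqrt(893) (d = sqrt(7320 - 3748) = sqrt(3572) = 2*sqrt(893) ≈ 59.766)
a = 2*sqrt(893) ≈ 59.766
(n + a) - 18685 = (1/37323 + 2*sqrt(893)) - 18685 = -697380254/37323 + 2*sqrt(893)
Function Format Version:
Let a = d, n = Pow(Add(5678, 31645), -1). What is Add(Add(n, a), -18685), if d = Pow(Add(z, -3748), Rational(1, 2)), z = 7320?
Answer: Add(Rational(-697380254, 37323), Mul(2, Pow(893, Rational(1, 2)))) ≈ -18625.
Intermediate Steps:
n = Rational(1, 37323) (n = Pow(37323, -1) = Rational(1, 37323) ≈ 2.6793e-5)
d = Mul(2, Pow(893, Rational(1, 2))) (d = Pow(Add(7320, -3748), Rational(1, 2)) = Pow(3572, Rational(1, 2)) = Mul(2, Pow(893, Rational(1, 2))) ≈ 59.766)
a = Mul(2, Pow(893, Rational(1, 2))) ≈ 59.766
Add(Add(n, a), -18685) = Add(Add(Rational(1, 37323), Mul(2, Pow(893, Rational(1, 2)))), -18685) = Add(Rational(-697380254, 37323), Mul(2, Pow(893, Rational(1, 2))))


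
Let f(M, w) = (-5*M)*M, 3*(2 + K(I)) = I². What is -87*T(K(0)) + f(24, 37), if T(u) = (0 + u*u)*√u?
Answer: -2880 - 348*I*√2 ≈ -2880.0 - 492.15*I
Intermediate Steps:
K(I) = -2 + I²/3
f(M, w) = -5*M²
T(u) = u^(5/2) (T(u) = (0 + u²)*√u = u²*√u = u^(5/2))
-87*T(K(0)) + f(24, 37) = -87*(-2 + (⅓)*0²)^(5/2) - 5*24² = -87*(-2 + (⅓)*0)^(5/2) - 5*576 = -87*(-2 + 0)^(5/2) - 2880 = -348*I*√2 - 2880 = -2880 - 348*I*√2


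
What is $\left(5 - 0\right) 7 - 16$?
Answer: $19$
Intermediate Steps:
$\left(5 - 0\right) 7 - 16 = \left(5 + 0\right) 7 - 16 = 5 \cdot 7 - 16 = 35 - 16 = 19$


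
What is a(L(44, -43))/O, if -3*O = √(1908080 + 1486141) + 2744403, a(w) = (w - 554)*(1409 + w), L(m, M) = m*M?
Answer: -1621143551727/1255290738698 + 590709*√3394221/1255290738698 ≈ -1.2906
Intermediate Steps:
L(m, M) = M*m
a(w) = (-554 + w)*(1409 + w)
O = -914801 - √3394221/3 (O = -(√(1908080 + 1486141) + 2744403)/3 = -(√3394221 + 2744403)/3 = -(2744403 + √3394221)/3 = -914801 - √3394221/3 ≈ -9.1542e+5)
a(L(44, -43))/O = (-780586 + (-43*44)² + 855*(-43*44))/(-914801 - √3394221/3) = (-780586 + (-1892)² + 855*(-1892))/(-914801 - √3394221/3) = (-780586 + 3579664 - 1617660)/(-914801 - √3394221/3) = 1181418/(-914801 - √3394221/3)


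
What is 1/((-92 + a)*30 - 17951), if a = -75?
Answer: -1/22961 ≈ -4.3552e-5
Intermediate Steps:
1/((-92 + a)*30 - 17951) = 1/((-92 - 75)*30 - 17951) = 1/(-167*30 - 17951) = 1/(-5010 - 17951) = 1/(-22961) = -1/22961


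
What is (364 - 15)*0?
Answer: 0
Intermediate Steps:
(364 - 15)*0 = 349*0 = 0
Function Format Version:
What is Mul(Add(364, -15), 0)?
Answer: 0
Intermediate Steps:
Mul(Add(364, -15), 0) = Mul(349, 0) = 0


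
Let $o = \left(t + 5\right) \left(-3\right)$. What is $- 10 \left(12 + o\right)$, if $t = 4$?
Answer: $150$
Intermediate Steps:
$o = -27$ ($o = \left(4 + 5\right) \left(-3\right) = 9 \left(-3\right) = -27$)
$- 10 \left(12 + o\right) = - 10 \left(12 - 27\right) = \left(-10\right) \left(-15\right) = 150$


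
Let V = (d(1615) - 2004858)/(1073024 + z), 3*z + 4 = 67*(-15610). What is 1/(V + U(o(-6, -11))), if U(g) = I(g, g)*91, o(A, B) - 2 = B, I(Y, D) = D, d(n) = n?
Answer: -2173198/1785858891 ≈ -0.0012169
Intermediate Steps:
z = -1045874/3 (z = -4/3 + (67*(-15610))/3 = -4/3 + (⅓)*(-1045870) = -4/3 - 1045870/3 = -1045874/3 ≈ -3.4862e+5)
o(A, B) = 2 + B
U(g) = 91*g (U(g) = g*91 = 91*g)
V = -6009729/2173198 (V = (1615 - 2004858)/(1073024 - 1045874/3) = -2003243/2173198/3 = -2003243*3/2173198 = -6009729/2173198 ≈ -2.7654)
1/(V + U(o(-6, -11))) = 1/(-6009729/2173198 + 91*(2 - 11)) = 1/(-6009729/2173198 + 91*(-9)) = 1/(-6009729/2173198 - 819) = 1/(-1785858891/2173198) = -2173198/1785858891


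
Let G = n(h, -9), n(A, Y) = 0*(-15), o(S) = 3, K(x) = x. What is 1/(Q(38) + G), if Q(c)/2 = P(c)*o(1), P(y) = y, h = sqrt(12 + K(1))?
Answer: 1/228 ≈ 0.0043860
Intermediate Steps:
h = sqrt(13) (h = sqrt(12 + 1) = sqrt(13) ≈ 3.6056)
n(A, Y) = 0
G = 0
Q(c) = 6*c (Q(c) = 2*(c*3) = 2*(3*c) = 6*c)
1/(Q(38) + G) = 1/(6*38 + 0) = 1/(228 + 0) = 1/228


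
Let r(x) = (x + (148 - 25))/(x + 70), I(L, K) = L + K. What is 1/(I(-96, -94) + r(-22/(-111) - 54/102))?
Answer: -131465/24746874 ≈ -0.0053124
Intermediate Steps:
I(L, K) = K + L
r(x) = (123 + x)/(70 + x) (r(x) = (x + 123)/(70 + x) = (123 + x)/(70 + x))
1/(I(-96, -94) + r(-22/(-111) - 54/102)) = 1/((-94 - 96) + (123 + (-22/(-111) - 54/102))/(70 + (-22/(-111) - 54/102))) = 1/(-190 + (123 + (-22*(-1/111) - 54*1/102))/(70 + (-22*(-1/111) - 54*1/102))) = 1/(-190 + (123 + (22/111 - 9/17))/(70 + (22/111 - 9/17))) = 1/(-190 + (123 - 625/1887)/(70 - 625/1887)) = 1/(-190 + (231476/1887)/(131465/1887)) = 1/(-190 + (1887/131465)*(231476/1887)) = 1/(-190 + 231476/131465) = 1/(-24746874/131465) = -131465/24746874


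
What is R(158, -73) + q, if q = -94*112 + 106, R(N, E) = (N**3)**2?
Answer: 15557597142922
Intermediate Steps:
R(N, E) = N**6
q = -10422 (q = -10528 + 106 = -10422)
R(158, -73) + q = 158**6 - 10422 = 15557597153344 - 10422 = 15557597142922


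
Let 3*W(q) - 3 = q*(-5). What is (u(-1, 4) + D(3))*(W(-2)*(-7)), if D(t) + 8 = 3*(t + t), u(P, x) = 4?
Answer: -1274/3 ≈ -424.67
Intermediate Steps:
W(q) = 1 - 5*q/3 (W(q) = 1 + (q*(-5))/3 = 1 + (-5*q)/3 = 1 - 5*q/3)
D(t) = -8 + 6*t (D(t) = -8 + 3*(t + t) = -8 + 3*(2*t) = -8 + 6*t)
(u(-1, 4) + D(3))*(W(-2)*(-7)) = (4 + (-8 + 6*3))*((1 - 5/3*(-2))*(-7)) = (4 + (-8 + 18))*((1 + 10/3)*(-7)) = (4 + 10)*((13/3)*(-7)) = 14*(-91/3) = -1274/3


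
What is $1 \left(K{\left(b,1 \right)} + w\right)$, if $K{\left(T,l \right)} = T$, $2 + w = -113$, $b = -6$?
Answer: $-121$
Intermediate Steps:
$w = -115$ ($w = -2 - 113 = -115$)
$1 \left(K{\left(b,1 \right)} + w\right) = 1 \left(-6 - 115\right) = 1 \left(-121\right) = -121$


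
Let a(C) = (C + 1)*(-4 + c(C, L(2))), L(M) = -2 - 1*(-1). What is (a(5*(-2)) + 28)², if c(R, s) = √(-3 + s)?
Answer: 3772 - 2304*I ≈ 3772.0 - 2304.0*I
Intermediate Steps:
L(M) = -1 (L(M) = -2 + 1 = -1)
a(C) = (1 + C)*(-4 + 2*I) (a(C) = (C + 1)*(-4 + √(-3 - 1)) = (1 + C)*(-4 + √(-4)) = (1 + C)*(-4 + 2*I))
(a(5*(-2)) + 28)² = ((-4 + 2*I + 2*(5*(-2))*(-2 + I)) + 28)² = ((-4 + 2*I + 2*(-10)*(-2 + I)) + 28)² = ((-4 + 2*I + (40 - 20*I)) + 28)² = ((36 - 18*I) + 28)² = (64 - 18*I)²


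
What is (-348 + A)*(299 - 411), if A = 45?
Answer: 33936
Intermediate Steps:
(-348 + A)*(299 - 411) = (-348 + 45)*(299 - 411) = -303*(-112) = 33936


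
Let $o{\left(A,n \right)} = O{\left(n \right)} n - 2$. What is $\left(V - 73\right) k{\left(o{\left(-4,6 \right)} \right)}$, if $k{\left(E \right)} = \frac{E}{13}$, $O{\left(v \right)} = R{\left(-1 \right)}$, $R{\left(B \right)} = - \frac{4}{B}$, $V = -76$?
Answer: $- \frac{3278}{13} \approx -252.15$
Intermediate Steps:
$O{\left(v \right)} = 4$ ($O{\left(v \right)} = - \frac{4}{-1} = \left(-4\right) \left(-1\right) = 4$)
$o{\left(A,n \right)} = -2 + 4 n$ ($o{\left(A,n \right)} = 4 n - 2 = -2 + 4 n$)
$k{\left(E \right)} = \frac{E}{13}$ ($k{\left(E \right)} = E \frac{1}{13} = \frac{E}{13}$)
$\left(V - 73\right) k{\left(o{\left(-4,6 \right)} \right)} = \left(-76 - 73\right) \frac{-2 + 4 \cdot 6}{13} = - 149 \frac{-2 + 24}{13} = - 149 \cdot \frac{1}{13} \cdot 22 = \left(-149\right) \frac{22}{13} = - \frac{3278}{13}$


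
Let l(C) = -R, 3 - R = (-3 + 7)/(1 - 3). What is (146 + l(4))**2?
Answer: 19881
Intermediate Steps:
R = 5 (R = 3 - (-3 + 7)/(1 - 3) = 3 - 4/(-2) = 3 - 4*(-1)/2 = 3 - 1*(-2) = 3 + 2 = 5)
l(C) = -5 (l(C) = -1*5 = -5)
(146 + l(4))**2 = (146 - 5)**2 = 141**2 = 19881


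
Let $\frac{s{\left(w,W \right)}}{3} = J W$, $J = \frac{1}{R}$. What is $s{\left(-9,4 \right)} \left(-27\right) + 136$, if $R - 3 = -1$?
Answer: $-26$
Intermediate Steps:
$R = 2$ ($R = 3 - 1 = 2$)
$J = \frac{1}{2} \approx 0.5$
$s{\left(w,W \right)} = \frac{3 W}{2}$ ($s{\left(w,W \right)} = 3 \frac{W}{2} = \frac{3 W}{2}$)
$s{\left(-9,4 \right)} \left(-27\right) + 136 = \frac{3}{2} \cdot 4 \left(-27\right) + 136 = 6 \left(-27\right) + 136 = -162 + 136 = -26$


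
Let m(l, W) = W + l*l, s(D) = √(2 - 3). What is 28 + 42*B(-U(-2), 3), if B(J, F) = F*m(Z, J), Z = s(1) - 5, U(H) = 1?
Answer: 2926 - 1260*I ≈ 2926.0 - 1260.0*I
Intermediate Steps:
s(D) = I (s(D) = √(-1) = I)
Z = -5 + I (Z = I - 5 = -5 + I ≈ -5.0 + 1.0*I)
m(l, W) = W + l²
B(J, F) = F*(J + (-5 + I)²)
28 + 42*B(-U(-2), 3) = 28 + 42*(3*(-1*1 + (5 - I)²)) = 28 + 42*(3*(-1 + (5 - I)²)) = 28 + 42*(-3 + 3*(5 - I)²) = 28 + (-126 + 126*(5 - I)²) = -98 + 126*(5 - I)²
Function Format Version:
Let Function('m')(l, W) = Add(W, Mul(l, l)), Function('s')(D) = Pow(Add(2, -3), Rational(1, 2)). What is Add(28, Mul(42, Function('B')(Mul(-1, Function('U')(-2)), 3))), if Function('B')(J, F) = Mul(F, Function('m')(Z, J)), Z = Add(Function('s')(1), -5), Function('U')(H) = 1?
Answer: Add(2926, Mul(-1260, I)) ≈ Add(2926.0, Mul(-1260.0, I))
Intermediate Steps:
Function('s')(D) = I (Function('s')(D) = Pow(-1, Rational(1, 2)) = I)
Z = Add(-5, I) (Z = Add(I, -5) = Add(-5, I) ≈ Add(-5.0000, Mul(1.0000, I)))
Function('m')(l, W) = Add(W, Pow(l, 2))
Function('B')(J, F) = Mul(F, Add(J, Pow(Add(-5, I), 2)))
Add(28, Mul(42, Function('B')(Mul(-1, Function('U')(-2)), 3))) = Add(28, Mul(42, Mul(3, Add(Mul(-1, 1), Pow(Add(5, Mul(-1, I)), 2))))) = Add(28, Mul(42, Mul(3, Add(-1, Pow(Add(5, Mul(-1, I)), 2))))) = Add(28, Mul(42, Add(-3, Mul(3, Pow(Add(5, Mul(-1, I)), 2))))) = Add(28, Add(-126, Mul(126, Pow(Add(5, Mul(-1, I)), 2)))) = Add(-98, Mul(126, Pow(Add(5, Mul(-1, I)), 2)))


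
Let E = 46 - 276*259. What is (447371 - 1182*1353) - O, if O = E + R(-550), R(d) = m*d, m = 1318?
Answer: -355537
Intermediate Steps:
R(d) = 1318*d
E = -71438 (E = 46 - 71484 = -71438)
O = -796338 (O = -71438 + 1318*(-550) = -71438 - 724900 = -796338)
(447371 - 1182*1353) - O = (447371 - 1182*1353) - 1*(-796338) = (447371 - 1599246) + 796338 = -1151875 + 796338 = -355537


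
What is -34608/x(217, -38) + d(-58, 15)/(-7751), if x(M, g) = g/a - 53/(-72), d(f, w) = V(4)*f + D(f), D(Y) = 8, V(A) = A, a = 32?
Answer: 38627526112/503815 ≈ 76670.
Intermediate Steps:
d(f, w) = 8 + 4*f (d(f, w) = 4*f + 8 = 8 + 4*f)
x(M, g) = 53/72 + g/32 (x(M, g) = g/32 - 53/(-72) = g*(1/32) - 53*(-1/72) = g/32 + 53/72 = 53/72 + g/32)
-34608/x(217, -38) + d(-58, 15)/(-7751) = -34608/(53/72 + (1/32)*(-38)) + (8 + 4*(-58))/(-7751) = -34608/(53/72 - 19/16) + (8 - 232)*(-1/7751) = -34608/(-65/144) - 224*(-1/7751) = -34608*(-144/65) + 224/7751 = 4983552/65 + 224/7751 = 38627526112/503815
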